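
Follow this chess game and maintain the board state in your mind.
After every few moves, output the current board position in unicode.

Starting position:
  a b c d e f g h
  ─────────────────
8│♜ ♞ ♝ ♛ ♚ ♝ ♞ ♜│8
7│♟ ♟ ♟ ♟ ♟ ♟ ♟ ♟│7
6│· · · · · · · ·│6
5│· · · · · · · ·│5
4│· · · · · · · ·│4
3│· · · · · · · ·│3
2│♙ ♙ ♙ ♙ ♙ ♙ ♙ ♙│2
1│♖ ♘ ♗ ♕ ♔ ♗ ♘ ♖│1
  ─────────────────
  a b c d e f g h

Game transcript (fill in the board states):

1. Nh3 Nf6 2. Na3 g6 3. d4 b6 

  a b c d e f g h
  ─────────────────
8│♜ ♞ ♝ ♛ ♚ ♝ · ♜│8
7│♟ · ♟ ♟ ♟ ♟ · ♟│7
6│· ♟ · · · ♞ ♟ ·│6
5│· · · · · · · ·│5
4│· · · ♙ · · · ·│4
3│♘ · · · · · · ♘│3
2│♙ ♙ ♙ · ♙ ♙ ♙ ♙│2
1│♖ · ♗ ♕ ♔ ♗ · ♖│1
  ─────────────────
  a b c d e f g h

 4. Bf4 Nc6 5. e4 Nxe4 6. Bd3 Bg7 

  a b c d e f g h
  ─────────────────
8│♜ · ♝ ♛ ♚ · · ♜│8
7│♟ · ♟ ♟ ♟ ♟ ♝ ♟│7
6│· ♟ ♞ · · · ♟ ·│6
5│· · · · · · · ·│5
4│· · · ♙ ♞ ♗ · ·│4
3│♘ · · ♗ · · · ♘│3
2│♙ ♙ ♙ · · ♙ ♙ ♙│2
1│♖ · · ♕ ♔ · · ♖│1
  ─────────────────
  a b c d e f g h

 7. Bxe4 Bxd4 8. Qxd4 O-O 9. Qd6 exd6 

  a b c d e f g h
  ─────────────────
8│♜ · ♝ ♛ · ♜ ♚ ·│8
7│♟ · ♟ ♟ · ♟ · ♟│7
6│· ♟ ♞ ♟ · · ♟ ·│6
5│· · · · · · · ·│5
4│· · · · ♗ ♗ · ·│4
3│♘ · · · · · · ♘│3
2│♙ ♙ ♙ · · ♙ ♙ ♙│2
1│♖ · · · ♔ · · ♖│1
  ─────────────────
  a b c d e f g h

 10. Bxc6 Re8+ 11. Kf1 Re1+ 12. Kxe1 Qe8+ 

  a b c d e f g h
  ─────────────────
8│♜ · ♝ · ♛ · ♚ ·│8
7│♟ · ♟ ♟ · ♟ · ♟│7
6│· ♟ ♗ ♟ · · ♟ ·│6
5│· · · · · · · ·│5
4│· · · · · ♗ · ·│4
3│♘ · · · · · · ♘│3
2│♙ ♙ ♙ · · ♙ ♙ ♙│2
1│♖ · · · ♔ · · ♖│1
  ─────────────────
  a b c d e f g h



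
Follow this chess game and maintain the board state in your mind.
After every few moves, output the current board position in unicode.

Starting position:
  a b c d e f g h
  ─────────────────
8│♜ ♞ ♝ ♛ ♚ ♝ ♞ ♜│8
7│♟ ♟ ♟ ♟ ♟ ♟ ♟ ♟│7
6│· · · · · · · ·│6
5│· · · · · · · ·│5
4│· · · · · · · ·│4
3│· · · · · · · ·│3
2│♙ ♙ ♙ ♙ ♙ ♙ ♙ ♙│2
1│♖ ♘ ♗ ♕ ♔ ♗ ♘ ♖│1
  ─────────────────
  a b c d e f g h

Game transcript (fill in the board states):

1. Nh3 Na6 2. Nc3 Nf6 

  a b c d e f g h
  ─────────────────
8│♜ · ♝ ♛ ♚ ♝ · ♜│8
7│♟ ♟ ♟ ♟ ♟ ♟ ♟ ♟│7
6│♞ · · · · ♞ · ·│6
5│· · · · · · · ·│5
4│· · · · · · · ·│4
3│· · ♘ · · · · ♘│3
2│♙ ♙ ♙ ♙ ♙ ♙ ♙ ♙│2
1│♖ · ♗ ♕ ♔ ♗ · ♖│1
  ─────────────────
  a b c d e f g h

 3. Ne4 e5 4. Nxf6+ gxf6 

  a b c d e f g h
  ─────────────────
8│♜ · ♝ ♛ ♚ ♝ · ♜│8
7│♟ ♟ ♟ ♟ · ♟ · ♟│7
6│♞ · · · · ♟ · ·│6
5│· · · · ♟ · · ·│5
4│· · · · · · · ·│4
3│· · · · · · · ♘│3
2│♙ ♙ ♙ ♙ ♙ ♙ ♙ ♙│2
1│♖ · ♗ ♕ ♔ ♗ · ♖│1
  ─────────────────
  a b c d e f g h

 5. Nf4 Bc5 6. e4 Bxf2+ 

  a b c d e f g h
  ─────────────────
8│♜ · ♝ ♛ ♚ · · ♜│8
7│♟ ♟ ♟ ♟ · ♟ · ♟│7
6│♞ · · · · ♟ · ·│6
5│· · · · ♟ · · ·│5
4│· · · · ♙ ♘ · ·│4
3│· · · · · · · ·│3
2│♙ ♙ ♙ ♙ · ♝ ♙ ♙│2
1│♖ · ♗ ♕ ♔ ♗ · ♖│1
  ─────────────────
  a b c d e f g h

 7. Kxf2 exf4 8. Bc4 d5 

  a b c d e f g h
  ─────────────────
8│♜ · ♝ ♛ ♚ · · ♜│8
7│♟ ♟ ♟ · · ♟ · ♟│7
6│♞ · · · · ♟ · ·│6
5│· · · ♟ · · · ·│5
4│· · ♗ · ♙ ♟ · ·│4
3│· · · · · · · ·│3
2│♙ ♙ ♙ ♙ · ♔ ♙ ♙│2
1│♖ · ♗ ♕ · · · ♖│1
  ─────────────────
  a b c d e f g h

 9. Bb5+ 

  a b c d e f g h
  ─────────────────
8│♜ · ♝ ♛ ♚ · · ♜│8
7│♟ ♟ ♟ · · ♟ · ♟│7
6│♞ · · · · ♟ · ·│6
5│· ♗ · ♟ · · · ·│5
4│· · · · ♙ ♟ · ·│4
3│· · · · · · · ·│3
2│♙ ♙ ♙ ♙ · ♔ ♙ ♙│2
1│♖ · ♗ ♕ · · · ♖│1
  ─────────────────
  a b c d e f g h


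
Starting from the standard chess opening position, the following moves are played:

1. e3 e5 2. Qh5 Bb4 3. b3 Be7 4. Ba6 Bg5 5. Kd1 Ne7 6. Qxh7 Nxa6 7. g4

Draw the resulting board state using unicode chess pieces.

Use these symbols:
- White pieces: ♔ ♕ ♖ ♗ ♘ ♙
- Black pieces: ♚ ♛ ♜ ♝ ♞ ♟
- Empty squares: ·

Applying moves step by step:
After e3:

♜ ♞ ♝ ♛ ♚ ♝ ♞ ♜
♟ ♟ ♟ ♟ ♟ ♟ ♟ ♟
· · · · · · · ·
· · · · · · · ·
· · · · · · · ·
· · · · ♙ · · ·
♙ ♙ ♙ ♙ · ♙ ♙ ♙
♖ ♘ ♗ ♕ ♔ ♗ ♘ ♖


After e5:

♜ ♞ ♝ ♛ ♚ ♝ ♞ ♜
♟ ♟ ♟ ♟ · ♟ ♟ ♟
· · · · · · · ·
· · · · ♟ · · ·
· · · · · · · ·
· · · · ♙ · · ·
♙ ♙ ♙ ♙ · ♙ ♙ ♙
♖ ♘ ♗ ♕ ♔ ♗ ♘ ♖


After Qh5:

♜ ♞ ♝ ♛ ♚ ♝ ♞ ♜
♟ ♟ ♟ ♟ · ♟ ♟ ♟
· · · · · · · ·
· · · · ♟ · · ♕
· · · · · · · ·
· · · · ♙ · · ·
♙ ♙ ♙ ♙ · ♙ ♙ ♙
♖ ♘ ♗ · ♔ ♗ ♘ ♖


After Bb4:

♜ ♞ ♝ ♛ ♚ · ♞ ♜
♟ ♟ ♟ ♟ · ♟ ♟ ♟
· · · · · · · ·
· · · · ♟ · · ♕
· ♝ · · · · · ·
· · · · ♙ · · ·
♙ ♙ ♙ ♙ · ♙ ♙ ♙
♖ ♘ ♗ · ♔ ♗ ♘ ♖


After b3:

♜ ♞ ♝ ♛ ♚ · ♞ ♜
♟ ♟ ♟ ♟ · ♟ ♟ ♟
· · · · · · · ·
· · · · ♟ · · ♕
· ♝ · · · · · ·
· ♙ · · ♙ · · ·
♙ · ♙ ♙ · ♙ ♙ ♙
♖ ♘ ♗ · ♔ ♗ ♘ ♖


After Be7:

♜ ♞ ♝ ♛ ♚ · ♞ ♜
♟ ♟ ♟ ♟ ♝ ♟ ♟ ♟
· · · · · · · ·
· · · · ♟ · · ♕
· · · · · · · ·
· ♙ · · ♙ · · ·
♙ · ♙ ♙ · ♙ ♙ ♙
♖ ♘ ♗ · ♔ ♗ ♘ ♖


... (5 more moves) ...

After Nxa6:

♜ · ♝ ♛ ♚ · · ♜
♟ ♟ ♟ ♟ ♞ ♟ ♟ ♕
♞ · · · · · · ·
· · · · ♟ · ♝ ·
· · · · · · · ·
· ♙ · · ♙ · · ·
♙ · ♙ ♙ · ♙ ♙ ♙
♖ ♘ ♗ ♔ · · ♘ ♖


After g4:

♜ · ♝ ♛ ♚ · · ♜
♟ ♟ ♟ ♟ ♞ ♟ ♟ ♕
♞ · · · · · · ·
· · · · ♟ · ♝ ·
· · · · · · ♙ ·
· ♙ · · ♙ · · ·
♙ · ♙ ♙ · ♙ · ♙
♖ ♘ ♗ ♔ · · ♘ ♖



  a b c d e f g h
  ─────────────────
8│♜ · ♝ ♛ ♚ · · ♜│8
7│♟ ♟ ♟ ♟ ♞ ♟ ♟ ♕│7
6│♞ · · · · · · ·│6
5│· · · · ♟ · ♝ ·│5
4│· · · · · · ♙ ·│4
3│· ♙ · · ♙ · · ·│3
2│♙ · ♙ ♙ · ♙ · ♙│2
1│♖ ♘ ♗ ♔ · · ♘ ♖│1
  ─────────────────
  a b c d e f g h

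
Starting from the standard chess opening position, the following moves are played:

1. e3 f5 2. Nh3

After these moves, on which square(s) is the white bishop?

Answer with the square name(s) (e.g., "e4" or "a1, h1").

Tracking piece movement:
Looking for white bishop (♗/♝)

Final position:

  a b c d e f g h
  ─────────────────
8│♜ ♞ ♝ ♛ ♚ ♝ ♞ ♜│8
7│♟ ♟ ♟ ♟ ♟ · ♟ ♟│7
6│· · · · · · · ·│6
5│· · · · · ♟ · ·│5
4│· · · · · · · ·│4
3│· · · · ♙ · · ♘│3
2│♙ ♙ ♙ ♙ · ♙ ♙ ♙│2
1│♖ ♘ ♗ ♕ ♔ ♗ · ♖│1
  ─────────────────
  a b c d e f g h


c1, f1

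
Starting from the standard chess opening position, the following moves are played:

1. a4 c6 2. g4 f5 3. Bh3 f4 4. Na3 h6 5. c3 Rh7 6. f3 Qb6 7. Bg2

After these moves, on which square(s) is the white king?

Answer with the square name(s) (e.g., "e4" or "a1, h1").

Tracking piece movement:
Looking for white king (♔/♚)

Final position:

  a b c d e f g h
  ─────────────────
8│♜ ♞ ♝ · ♚ ♝ ♞ ·│8
7│♟ ♟ · ♟ ♟ · ♟ ♜│7
6│· ♛ ♟ · · · · ♟│6
5│· · · · · · · ·│5
4│♙ · · · · ♟ ♙ ·│4
3│♘ · ♙ · · ♙ · ·│3
2│· ♙ · ♙ ♙ · ♗ ♙│2
1│♖ · ♗ ♕ ♔ · ♘ ♖│1
  ─────────────────
  a b c d e f g h


e1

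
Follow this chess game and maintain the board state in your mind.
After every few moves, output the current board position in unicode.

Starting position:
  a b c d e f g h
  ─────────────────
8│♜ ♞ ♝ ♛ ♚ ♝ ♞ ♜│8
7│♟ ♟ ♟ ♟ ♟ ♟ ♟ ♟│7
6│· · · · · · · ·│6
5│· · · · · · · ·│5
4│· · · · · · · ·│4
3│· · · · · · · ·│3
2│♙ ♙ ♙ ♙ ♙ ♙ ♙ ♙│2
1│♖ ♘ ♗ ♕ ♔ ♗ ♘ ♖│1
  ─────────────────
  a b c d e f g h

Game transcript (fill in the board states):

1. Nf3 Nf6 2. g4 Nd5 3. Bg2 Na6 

  a b c d e f g h
  ─────────────────
8│♜ · ♝ ♛ ♚ ♝ · ♜│8
7│♟ ♟ ♟ ♟ ♟ ♟ ♟ ♟│7
6│♞ · · · · · · ·│6
5│· · · ♞ · · · ·│5
4│· · · · · · ♙ ·│4
3│· · · · · ♘ · ·│3
2│♙ ♙ ♙ ♙ ♙ ♙ ♗ ♙│2
1│♖ ♘ ♗ ♕ ♔ · · ♖│1
  ─────────────────
  a b c d e f g h

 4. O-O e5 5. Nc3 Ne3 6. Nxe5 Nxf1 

  a b c d e f g h
  ─────────────────
8│♜ · ♝ ♛ ♚ ♝ · ♜│8
7│♟ ♟ ♟ ♟ · ♟ ♟ ♟│7
6│♞ · · · · · · ·│6
5│· · · · ♘ · · ·│5
4│· · · · · · ♙ ·│4
3│· · ♘ · · · · ·│3
2│♙ ♙ ♙ ♙ ♙ ♙ ♗ ♙│2
1│♖ · ♗ ♕ · ♞ ♔ ·│1
  ─────────────────
  a b c d e f g h

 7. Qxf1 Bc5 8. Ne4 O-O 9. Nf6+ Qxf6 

  a b c d e f g h
  ─────────────────
8│♜ · ♝ · · ♜ ♚ ·│8
7│♟ ♟ ♟ ♟ · ♟ ♟ ♟│7
6│♞ · · · · ♛ · ·│6
5│· · ♝ · ♘ · · ·│5
4│· · · · · · ♙ ·│4
3│· · · · · · · ·│3
2│♙ ♙ ♙ ♙ ♙ ♙ ♗ ♙│2
1│♖ · ♗ · · ♕ ♔ ·│1
  ─────────────────
  a b c d e f g h

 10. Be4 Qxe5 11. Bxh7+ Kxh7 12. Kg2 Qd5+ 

  a b c d e f g h
  ─────────────────
8│♜ · ♝ · · ♜ · ·│8
7│♟ ♟ ♟ ♟ · ♟ ♟ ♚│7
6│♞ · · · · · · ·│6
5│· · ♝ ♛ · · · ·│5
4│· · · · · · ♙ ·│4
3│· · · · · · · ·│3
2│♙ ♙ ♙ ♙ ♙ ♙ ♔ ♙│2
1│♖ · ♗ · · ♕ · ·│1
  ─────────────────
  a b c d e f g h



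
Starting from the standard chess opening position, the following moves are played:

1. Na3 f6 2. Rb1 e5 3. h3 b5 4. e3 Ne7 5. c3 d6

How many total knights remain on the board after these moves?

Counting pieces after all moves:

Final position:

  a b c d e f g h
  ─────────────────
8│♜ ♞ ♝ ♛ ♚ ♝ · ♜│8
7│♟ · ♟ · ♞ · ♟ ♟│7
6│· · · ♟ · ♟ · ·│6
5│· ♟ · · ♟ · · ·│5
4│· · · · · · · ·│4
3│♘ · ♙ · ♙ · · ♙│3
2│♙ ♙ · ♙ · ♙ ♙ ·│2
1│· ♖ ♗ ♕ ♔ ♗ ♘ ♖│1
  ─────────────────
  a b c d e f g h


4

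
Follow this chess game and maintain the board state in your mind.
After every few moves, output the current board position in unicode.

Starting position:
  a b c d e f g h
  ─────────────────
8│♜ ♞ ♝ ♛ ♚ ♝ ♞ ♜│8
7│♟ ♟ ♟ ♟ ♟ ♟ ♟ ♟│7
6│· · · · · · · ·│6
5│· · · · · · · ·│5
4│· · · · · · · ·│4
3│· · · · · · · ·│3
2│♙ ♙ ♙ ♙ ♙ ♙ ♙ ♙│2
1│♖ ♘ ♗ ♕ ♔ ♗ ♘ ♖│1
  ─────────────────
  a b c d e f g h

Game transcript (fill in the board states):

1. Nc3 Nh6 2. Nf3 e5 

  a b c d e f g h
  ─────────────────
8│♜ ♞ ♝ ♛ ♚ ♝ · ♜│8
7│♟ ♟ ♟ ♟ · ♟ ♟ ♟│7
6│· · · · · · · ♞│6
5│· · · · ♟ · · ·│5
4│· · · · · · · ·│4
3│· · ♘ · · ♘ · ·│3
2│♙ ♙ ♙ ♙ ♙ ♙ ♙ ♙│2
1│♖ · ♗ ♕ ♔ ♗ · ♖│1
  ─────────────────
  a b c d e f g h

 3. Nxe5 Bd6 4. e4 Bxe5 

  a b c d e f g h
  ─────────────────
8│♜ ♞ ♝ ♛ ♚ · · ♜│8
7│♟ ♟ ♟ ♟ · ♟ ♟ ♟│7
6│· · · · · · · ♞│6
5│· · · · ♝ · · ·│5
4│· · · · ♙ · · ·│4
3│· · ♘ · · · · ·│3
2│♙ ♙ ♙ ♙ · ♙ ♙ ♙│2
1│♖ · ♗ ♕ ♔ ♗ · ♖│1
  ─────────────────
  a b c d e f g h

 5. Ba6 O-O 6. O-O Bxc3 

  a b c d e f g h
  ─────────────────
8│♜ ♞ ♝ ♛ · ♜ ♚ ·│8
7│♟ ♟ ♟ ♟ · ♟ ♟ ♟│7
6│♗ · · · · · · ♞│6
5│· · · · · · · ·│5
4│· · · · ♙ · · ·│4
3│· · ♝ · · · · ·│3
2│♙ ♙ ♙ ♙ · ♙ ♙ ♙│2
1│♖ · ♗ ♕ · ♖ ♔ ·│1
  ─────────────────
  a b c d e f g h

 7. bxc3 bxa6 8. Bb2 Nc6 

  a b c d e f g h
  ─────────────────
8│♜ · ♝ ♛ · ♜ ♚ ·│8
7│♟ · ♟ ♟ · ♟ ♟ ♟│7
6│♟ · ♞ · · · · ♞│6
5│· · · · · · · ·│5
4│· · · · ♙ · · ·│4
3│· · ♙ · · · · ·│3
2│♙ ♗ ♙ ♙ · ♙ ♙ ♙│2
1│♖ · · ♕ · ♖ ♔ ·│1
  ─────────────────
  a b c d e f g h

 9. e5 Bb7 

  a b c d e f g h
  ─────────────────
8│♜ · · ♛ · ♜ ♚ ·│8
7│♟ ♝ ♟ ♟ · ♟ ♟ ♟│7
6│♟ · ♞ · · · · ♞│6
5│· · · · ♙ · · ·│5
4│· · · · · · · ·│4
3│· · ♙ · · · · ·│3
2│♙ ♗ ♙ ♙ · ♙ ♙ ♙│2
1│♖ · · ♕ · ♖ ♔ ·│1
  ─────────────────
  a b c d e f g h


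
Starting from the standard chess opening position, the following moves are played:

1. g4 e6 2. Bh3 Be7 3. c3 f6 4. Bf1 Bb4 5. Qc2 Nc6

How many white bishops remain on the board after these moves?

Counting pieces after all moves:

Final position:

  a b c d e f g h
  ─────────────────
8│♜ · ♝ ♛ ♚ · ♞ ♜│8
7│♟ ♟ ♟ ♟ · · ♟ ♟│7
6│· · ♞ · ♟ ♟ · ·│6
5│· · · · · · · ·│5
4│· ♝ · · · · ♙ ·│4
3│· · ♙ · · · · ·│3
2│♙ ♙ ♕ ♙ ♙ ♙ · ♙│2
1│♖ ♘ ♗ · ♔ ♗ ♘ ♖│1
  ─────────────────
  a b c d e f g h


2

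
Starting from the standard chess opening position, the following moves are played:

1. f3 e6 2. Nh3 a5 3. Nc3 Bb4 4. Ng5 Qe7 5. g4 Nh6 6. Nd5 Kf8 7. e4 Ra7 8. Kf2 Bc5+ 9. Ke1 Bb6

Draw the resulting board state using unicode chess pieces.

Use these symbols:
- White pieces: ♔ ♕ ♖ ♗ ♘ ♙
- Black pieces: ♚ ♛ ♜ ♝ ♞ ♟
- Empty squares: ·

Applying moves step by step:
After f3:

♜ ♞ ♝ ♛ ♚ ♝ ♞ ♜
♟ ♟ ♟ ♟ ♟ ♟ ♟ ♟
· · · · · · · ·
· · · · · · · ·
· · · · · · · ·
· · · · · ♙ · ·
♙ ♙ ♙ ♙ ♙ · ♙ ♙
♖ ♘ ♗ ♕ ♔ ♗ ♘ ♖


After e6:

♜ ♞ ♝ ♛ ♚ ♝ ♞ ♜
♟ ♟ ♟ ♟ · ♟ ♟ ♟
· · · · ♟ · · ·
· · · · · · · ·
· · · · · · · ·
· · · · · ♙ · ·
♙ ♙ ♙ ♙ ♙ · ♙ ♙
♖ ♘ ♗ ♕ ♔ ♗ ♘ ♖


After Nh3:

♜ ♞ ♝ ♛ ♚ ♝ ♞ ♜
♟ ♟ ♟ ♟ · ♟ ♟ ♟
· · · · ♟ · · ·
· · · · · · · ·
· · · · · · · ·
· · · · · ♙ · ♘
♙ ♙ ♙ ♙ ♙ · ♙ ♙
♖ ♘ ♗ ♕ ♔ ♗ · ♖


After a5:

♜ ♞ ♝ ♛ ♚ ♝ ♞ ♜
· ♟ ♟ ♟ · ♟ ♟ ♟
· · · · ♟ · · ·
♟ · · · · · · ·
· · · · · · · ·
· · · · · ♙ · ♘
♙ ♙ ♙ ♙ ♙ · ♙ ♙
♖ ♘ ♗ ♕ ♔ ♗ · ♖


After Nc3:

♜ ♞ ♝ ♛ ♚ ♝ ♞ ♜
· ♟ ♟ ♟ · ♟ ♟ ♟
· · · · ♟ · · ·
♟ · · · · · · ·
· · · · · · · ·
· · ♘ · · ♙ · ♘
♙ ♙ ♙ ♙ ♙ · ♙ ♙
♖ · ♗ ♕ ♔ ♗ · ♖


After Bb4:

♜ ♞ ♝ ♛ ♚ · ♞ ♜
· ♟ ♟ ♟ · ♟ ♟ ♟
· · · · ♟ · · ·
♟ · · · · · · ·
· ♝ · · · · · ·
· · ♘ · · ♙ · ♘
♙ ♙ ♙ ♙ ♙ · ♙ ♙
♖ · ♗ ♕ ♔ ♗ · ♖


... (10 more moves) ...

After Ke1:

· ♞ ♝ · · ♚ · ♜
♜ ♟ ♟ ♟ ♛ ♟ ♟ ♟
· · · · ♟ · · ♞
♟ · ♝ ♘ · · ♘ ·
· · · · ♙ · ♙ ·
· · · · · ♙ · ·
♙ ♙ ♙ ♙ · · · ♙
♖ · ♗ ♕ ♔ ♗ · ♖


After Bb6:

· ♞ ♝ · · ♚ · ♜
♜ ♟ ♟ ♟ ♛ ♟ ♟ ♟
· ♝ · · ♟ · · ♞
♟ · · ♘ · · ♘ ·
· · · · ♙ · ♙ ·
· · · · · ♙ · ·
♙ ♙ ♙ ♙ · · · ♙
♖ · ♗ ♕ ♔ ♗ · ♖



  a b c d e f g h
  ─────────────────
8│· ♞ ♝ · · ♚ · ♜│8
7│♜ ♟ ♟ ♟ ♛ ♟ ♟ ♟│7
6│· ♝ · · ♟ · · ♞│6
5│♟ · · ♘ · · ♘ ·│5
4│· · · · ♙ · ♙ ·│4
3│· · · · · ♙ · ·│3
2│♙ ♙ ♙ ♙ · · · ♙│2
1│♖ · ♗ ♕ ♔ ♗ · ♖│1
  ─────────────────
  a b c d e f g h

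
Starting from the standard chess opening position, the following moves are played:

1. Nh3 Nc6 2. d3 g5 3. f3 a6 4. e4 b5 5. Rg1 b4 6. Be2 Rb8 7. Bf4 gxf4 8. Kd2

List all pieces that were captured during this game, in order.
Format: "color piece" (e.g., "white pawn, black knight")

Tracking captures:
  gxf4: captured white bishop

white bishop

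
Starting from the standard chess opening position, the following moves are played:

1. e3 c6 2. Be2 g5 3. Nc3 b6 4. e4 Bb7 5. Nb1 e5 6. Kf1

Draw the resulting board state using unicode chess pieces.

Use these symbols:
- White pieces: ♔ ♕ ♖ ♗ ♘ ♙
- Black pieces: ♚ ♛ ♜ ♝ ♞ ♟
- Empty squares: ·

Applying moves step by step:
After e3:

♜ ♞ ♝ ♛ ♚ ♝ ♞ ♜
♟ ♟ ♟ ♟ ♟ ♟ ♟ ♟
· · · · · · · ·
· · · · · · · ·
· · · · · · · ·
· · · · ♙ · · ·
♙ ♙ ♙ ♙ · ♙ ♙ ♙
♖ ♘ ♗ ♕ ♔ ♗ ♘ ♖


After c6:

♜ ♞ ♝ ♛ ♚ ♝ ♞ ♜
♟ ♟ · ♟ ♟ ♟ ♟ ♟
· · ♟ · · · · ·
· · · · · · · ·
· · · · · · · ·
· · · · ♙ · · ·
♙ ♙ ♙ ♙ · ♙ ♙ ♙
♖ ♘ ♗ ♕ ♔ ♗ ♘ ♖


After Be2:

♜ ♞ ♝ ♛ ♚ ♝ ♞ ♜
♟ ♟ · ♟ ♟ ♟ ♟ ♟
· · ♟ · · · · ·
· · · · · · · ·
· · · · · · · ·
· · · · ♙ · · ·
♙ ♙ ♙ ♙ ♗ ♙ ♙ ♙
♖ ♘ ♗ ♕ ♔ · ♘ ♖


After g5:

♜ ♞ ♝ ♛ ♚ ♝ ♞ ♜
♟ ♟ · ♟ ♟ ♟ · ♟
· · ♟ · · · · ·
· · · · · · ♟ ·
· · · · · · · ·
· · · · ♙ · · ·
♙ ♙ ♙ ♙ ♗ ♙ ♙ ♙
♖ ♘ ♗ ♕ ♔ · ♘ ♖


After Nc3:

♜ ♞ ♝ ♛ ♚ ♝ ♞ ♜
♟ ♟ · ♟ ♟ ♟ · ♟
· · ♟ · · · · ·
· · · · · · ♟ ·
· · · · · · · ·
· · ♘ · ♙ · · ·
♙ ♙ ♙ ♙ ♗ ♙ ♙ ♙
♖ · ♗ ♕ ♔ · ♘ ♖


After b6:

♜ ♞ ♝ ♛ ♚ ♝ ♞ ♜
♟ · · ♟ ♟ ♟ · ♟
· ♟ ♟ · · · · ·
· · · · · · ♟ ·
· · · · · · · ·
· · ♘ · ♙ · · ·
♙ ♙ ♙ ♙ ♗ ♙ ♙ ♙
♖ · ♗ ♕ ♔ · ♘ ♖


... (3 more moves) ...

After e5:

♜ ♞ · ♛ ♚ ♝ ♞ ♜
♟ ♝ · ♟ · ♟ · ♟
· ♟ ♟ · · · · ·
· · · · ♟ · ♟ ·
· · · · ♙ · · ·
· · · · · · · ·
♙ ♙ ♙ ♙ ♗ ♙ ♙ ♙
♖ ♘ ♗ ♕ ♔ · ♘ ♖


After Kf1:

♜ ♞ · ♛ ♚ ♝ ♞ ♜
♟ ♝ · ♟ · ♟ · ♟
· ♟ ♟ · · · · ·
· · · · ♟ · ♟ ·
· · · · ♙ · · ·
· · · · · · · ·
♙ ♙ ♙ ♙ ♗ ♙ ♙ ♙
♖ ♘ ♗ ♕ · ♔ ♘ ♖



  a b c d e f g h
  ─────────────────
8│♜ ♞ · ♛ ♚ ♝ ♞ ♜│8
7│♟ ♝ · ♟ · ♟ · ♟│7
6│· ♟ ♟ · · · · ·│6
5│· · · · ♟ · ♟ ·│5
4│· · · · ♙ · · ·│4
3│· · · · · · · ·│3
2│♙ ♙ ♙ ♙ ♗ ♙ ♙ ♙│2
1│♖ ♘ ♗ ♕ · ♔ ♘ ♖│1
  ─────────────────
  a b c d e f g h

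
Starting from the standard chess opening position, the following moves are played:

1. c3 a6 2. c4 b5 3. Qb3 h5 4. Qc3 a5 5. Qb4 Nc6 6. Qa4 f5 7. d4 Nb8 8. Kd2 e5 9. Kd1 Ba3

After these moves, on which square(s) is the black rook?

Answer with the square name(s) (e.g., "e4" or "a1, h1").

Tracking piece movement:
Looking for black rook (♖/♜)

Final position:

  a b c d e f g h
  ─────────────────
8│♜ ♞ ♝ ♛ ♚ · ♞ ♜│8
7│· · ♟ ♟ · · ♟ ·│7
6│· · · · · · · ·│6
5│♟ ♟ · · ♟ ♟ · ♟│5
4│♕ · ♙ ♙ · · · ·│4
3│♝ · · · · · · ·│3
2│♙ ♙ · · ♙ ♙ ♙ ♙│2
1│♖ ♘ ♗ ♔ · ♗ ♘ ♖│1
  ─────────────────
  a b c d e f g h


a8, h8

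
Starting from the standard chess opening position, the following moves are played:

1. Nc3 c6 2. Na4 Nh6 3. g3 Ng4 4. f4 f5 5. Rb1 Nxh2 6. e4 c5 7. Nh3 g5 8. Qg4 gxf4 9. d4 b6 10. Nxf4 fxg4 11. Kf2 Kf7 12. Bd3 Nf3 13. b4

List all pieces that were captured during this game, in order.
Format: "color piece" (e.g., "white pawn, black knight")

Tracking captures:
  Nxh2: captured white pawn
  gxf4: captured white pawn
  Nxf4: captured black pawn
  fxg4: captured white queen

white pawn, white pawn, black pawn, white queen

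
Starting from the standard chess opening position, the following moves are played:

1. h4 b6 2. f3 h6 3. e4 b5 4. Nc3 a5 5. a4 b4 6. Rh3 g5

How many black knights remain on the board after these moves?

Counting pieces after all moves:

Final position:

  a b c d e f g h
  ─────────────────
8│♜ ♞ ♝ ♛ ♚ ♝ ♞ ♜│8
7│· · ♟ ♟ ♟ ♟ · ·│7
6│· · · · · · · ♟│6
5│♟ · · · · · ♟ ·│5
4│♙ ♟ · · ♙ · · ♙│4
3│· · ♘ · · ♙ · ♖│3
2│· ♙ ♙ ♙ · · ♙ ·│2
1│♖ · ♗ ♕ ♔ ♗ ♘ ·│1
  ─────────────────
  a b c d e f g h


2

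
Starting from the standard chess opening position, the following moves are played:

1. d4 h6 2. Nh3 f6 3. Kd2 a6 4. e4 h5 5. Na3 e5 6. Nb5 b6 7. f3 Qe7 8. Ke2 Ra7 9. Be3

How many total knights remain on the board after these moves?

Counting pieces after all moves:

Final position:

  a b c d e f g h
  ─────────────────
8│· ♞ ♝ · ♚ ♝ ♞ ♜│8
7│♜ · ♟ ♟ ♛ · ♟ ·│7
6│♟ ♟ · · · ♟ · ·│6
5│· ♘ · · ♟ · · ♟│5
4│· · · ♙ ♙ · · ·│4
3│· · · · ♗ ♙ · ♘│3
2│♙ ♙ ♙ · ♔ · ♙ ♙│2
1│♖ · · ♕ · ♗ · ♖│1
  ─────────────────
  a b c d e f g h


4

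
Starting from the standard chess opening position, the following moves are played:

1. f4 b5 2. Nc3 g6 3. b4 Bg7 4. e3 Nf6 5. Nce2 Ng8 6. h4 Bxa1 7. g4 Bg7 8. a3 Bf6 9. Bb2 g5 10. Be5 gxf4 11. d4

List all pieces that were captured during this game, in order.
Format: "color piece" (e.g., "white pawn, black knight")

Tracking captures:
  Bxa1: captured white rook
  gxf4: captured white pawn

white rook, white pawn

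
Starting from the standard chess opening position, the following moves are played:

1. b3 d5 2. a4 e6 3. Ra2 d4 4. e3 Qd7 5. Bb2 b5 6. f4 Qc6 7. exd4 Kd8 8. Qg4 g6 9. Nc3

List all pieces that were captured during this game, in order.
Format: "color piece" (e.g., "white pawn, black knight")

Tracking captures:
  exd4: captured black pawn

black pawn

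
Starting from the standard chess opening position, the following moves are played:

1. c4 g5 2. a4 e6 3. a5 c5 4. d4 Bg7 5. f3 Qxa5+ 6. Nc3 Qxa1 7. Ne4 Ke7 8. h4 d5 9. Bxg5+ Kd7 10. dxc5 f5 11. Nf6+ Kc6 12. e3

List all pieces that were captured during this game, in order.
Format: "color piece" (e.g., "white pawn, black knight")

Tracking captures:
  Qxa5+: captured white pawn
  Qxa1: captured white rook
  Bxg5+: captured black pawn
  dxc5: captured black pawn

white pawn, white rook, black pawn, black pawn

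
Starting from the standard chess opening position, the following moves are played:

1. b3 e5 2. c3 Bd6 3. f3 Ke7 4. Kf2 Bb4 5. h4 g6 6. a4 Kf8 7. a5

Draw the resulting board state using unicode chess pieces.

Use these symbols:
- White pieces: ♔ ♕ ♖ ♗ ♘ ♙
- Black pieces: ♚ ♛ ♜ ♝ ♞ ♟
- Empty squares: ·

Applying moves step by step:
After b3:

♜ ♞ ♝ ♛ ♚ ♝ ♞ ♜
♟ ♟ ♟ ♟ ♟ ♟ ♟ ♟
· · · · · · · ·
· · · · · · · ·
· · · · · · · ·
· ♙ · · · · · ·
♙ · ♙ ♙ ♙ ♙ ♙ ♙
♖ ♘ ♗ ♕ ♔ ♗ ♘ ♖


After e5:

♜ ♞ ♝ ♛ ♚ ♝ ♞ ♜
♟ ♟ ♟ ♟ · ♟ ♟ ♟
· · · · · · · ·
· · · · ♟ · · ·
· · · · · · · ·
· ♙ · · · · · ·
♙ · ♙ ♙ ♙ ♙ ♙ ♙
♖ ♘ ♗ ♕ ♔ ♗ ♘ ♖


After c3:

♜ ♞ ♝ ♛ ♚ ♝ ♞ ♜
♟ ♟ ♟ ♟ · ♟ ♟ ♟
· · · · · · · ·
· · · · ♟ · · ·
· · · · · · · ·
· ♙ ♙ · · · · ·
♙ · · ♙ ♙ ♙ ♙ ♙
♖ ♘ ♗ ♕ ♔ ♗ ♘ ♖


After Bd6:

♜ ♞ ♝ ♛ ♚ · ♞ ♜
♟ ♟ ♟ ♟ · ♟ ♟ ♟
· · · ♝ · · · ·
· · · · ♟ · · ·
· · · · · · · ·
· ♙ ♙ · · · · ·
♙ · · ♙ ♙ ♙ ♙ ♙
♖ ♘ ♗ ♕ ♔ ♗ ♘ ♖


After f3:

♜ ♞ ♝ ♛ ♚ · ♞ ♜
♟ ♟ ♟ ♟ · ♟ ♟ ♟
· · · ♝ · · · ·
· · · · ♟ · · ·
· · · · · · · ·
· ♙ ♙ · · ♙ · ·
♙ · · ♙ ♙ · ♙ ♙
♖ ♘ ♗ ♕ ♔ ♗ ♘ ♖


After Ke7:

♜ ♞ ♝ ♛ · · ♞ ♜
♟ ♟ ♟ ♟ ♚ ♟ ♟ ♟
· · · ♝ · · · ·
· · · · ♟ · · ·
· · · · · · · ·
· ♙ ♙ · · ♙ · ·
♙ · · ♙ ♙ · ♙ ♙
♖ ♘ ♗ ♕ ♔ ♗ ♘ ♖


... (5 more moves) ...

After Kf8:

♜ ♞ ♝ ♛ · ♚ ♞ ♜
♟ ♟ ♟ ♟ · ♟ · ♟
· · · · · · ♟ ·
· · · · ♟ · · ·
♙ ♝ · · · · · ♙
· ♙ ♙ · · ♙ · ·
· · · ♙ ♙ ♔ ♙ ·
♖ ♘ ♗ ♕ · ♗ ♘ ♖


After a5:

♜ ♞ ♝ ♛ · ♚ ♞ ♜
♟ ♟ ♟ ♟ · ♟ · ♟
· · · · · · ♟ ·
♙ · · · ♟ · · ·
· ♝ · · · · · ♙
· ♙ ♙ · · ♙ · ·
· · · ♙ ♙ ♔ ♙ ·
♖ ♘ ♗ ♕ · ♗ ♘ ♖



  a b c d e f g h
  ─────────────────
8│♜ ♞ ♝ ♛ · ♚ ♞ ♜│8
7│♟ ♟ ♟ ♟ · ♟ · ♟│7
6│· · · · · · ♟ ·│6
5│♙ · · · ♟ · · ·│5
4│· ♝ · · · · · ♙│4
3│· ♙ ♙ · · ♙ · ·│3
2│· · · ♙ ♙ ♔ ♙ ·│2
1│♖ ♘ ♗ ♕ · ♗ ♘ ♖│1
  ─────────────────
  a b c d e f g h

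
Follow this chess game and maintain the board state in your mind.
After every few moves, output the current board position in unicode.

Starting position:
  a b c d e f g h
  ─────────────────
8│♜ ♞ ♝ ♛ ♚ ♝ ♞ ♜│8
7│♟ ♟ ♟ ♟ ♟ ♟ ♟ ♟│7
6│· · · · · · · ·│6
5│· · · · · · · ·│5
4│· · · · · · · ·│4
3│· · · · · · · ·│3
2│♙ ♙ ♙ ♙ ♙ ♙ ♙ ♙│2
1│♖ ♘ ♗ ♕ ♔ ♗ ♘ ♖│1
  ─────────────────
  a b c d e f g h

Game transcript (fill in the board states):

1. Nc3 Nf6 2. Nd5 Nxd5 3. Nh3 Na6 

  a b c d e f g h
  ─────────────────
8│♜ · ♝ ♛ ♚ ♝ · ♜│8
7│♟ ♟ ♟ ♟ ♟ ♟ ♟ ♟│7
6│♞ · · · · · · ·│6
5│· · · ♞ · · · ·│5
4│· · · · · · · ·│4
3│· · · · · · · ♘│3
2│♙ ♙ ♙ ♙ ♙ ♙ ♙ ♙│2
1│♖ · ♗ ♕ ♔ ♗ · ♖│1
  ─────────────────
  a b c d e f g h

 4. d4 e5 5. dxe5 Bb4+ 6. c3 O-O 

  a b c d e f g h
  ─────────────────
8│♜ · ♝ ♛ · ♜ ♚ ·│8
7│♟ ♟ ♟ ♟ · ♟ ♟ ♟│7
6│♞ · · · · · · ·│6
5│· · · ♞ ♙ · · ·│5
4│· ♝ · · · · · ·│4
3│· · ♙ · · · · ♘│3
2│♙ ♙ · · ♙ ♙ ♙ ♙│2
1│♖ · ♗ ♕ ♔ ♗ · ♖│1
  ─────────────────
  a b c d e f g h

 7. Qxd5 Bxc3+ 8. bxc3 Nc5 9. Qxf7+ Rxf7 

  a b c d e f g h
  ─────────────────
8│♜ · ♝ ♛ · · ♚ ·│8
7│♟ ♟ ♟ ♟ · ♜ ♟ ♟│7
6│· · · · · · · ·│6
5│· · ♞ · ♙ · · ·│5
4│· · · · · · · ·│4
3│· · ♙ · · · · ♘│3
2│♙ · · · ♙ ♙ ♙ ♙│2
1│♖ · ♗ · ♔ ♗ · ♖│1
  ─────────────────
  a b c d e f g h

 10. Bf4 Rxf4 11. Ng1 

  a b c d e f g h
  ─────────────────
8│♜ · ♝ ♛ · · ♚ ·│8
7│♟ ♟ ♟ ♟ · · ♟ ♟│7
6│· · · · · · · ·│6
5│· · ♞ · ♙ · · ·│5
4│· · · · · ♜ · ·│4
3│· · ♙ · · · · ·│3
2│♙ · · · ♙ ♙ ♙ ♙│2
1│♖ · · · ♔ ♗ ♘ ♖│1
  ─────────────────
  a b c d e f g h


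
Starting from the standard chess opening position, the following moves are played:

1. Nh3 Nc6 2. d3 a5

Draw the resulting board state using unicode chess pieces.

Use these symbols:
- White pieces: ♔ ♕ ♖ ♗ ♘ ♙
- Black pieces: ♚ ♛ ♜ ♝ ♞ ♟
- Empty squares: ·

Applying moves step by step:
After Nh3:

♜ ♞ ♝ ♛ ♚ ♝ ♞ ♜
♟ ♟ ♟ ♟ ♟ ♟ ♟ ♟
· · · · · · · ·
· · · · · · · ·
· · · · · · · ·
· · · · · · · ♘
♙ ♙ ♙ ♙ ♙ ♙ ♙ ♙
♖ ♘ ♗ ♕ ♔ ♗ · ♖


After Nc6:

♜ · ♝ ♛ ♚ ♝ ♞ ♜
♟ ♟ ♟ ♟ ♟ ♟ ♟ ♟
· · ♞ · · · · ·
· · · · · · · ·
· · · · · · · ·
· · · · · · · ♘
♙ ♙ ♙ ♙ ♙ ♙ ♙ ♙
♖ ♘ ♗ ♕ ♔ ♗ · ♖


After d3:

♜ · ♝ ♛ ♚ ♝ ♞ ♜
♟ ♟ ♟ ♟ ♟ ♟ ♟ ♟
· · ♞ · · · · ·
· · · · · · · ·
· · · · · · · ·
· · · ♙ · · · ♘
♙ ♙ ♙ · ♙ ♙ ♙ ♙
♖ ♘ ♗ ♕ ♔ ♗ · ♖


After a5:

♜ · ♝ ♛ ♚ ♝ ♞ ♜
· ♟ ♟ ♟ ♟ ♟ ♟ ♟
· · ♞ · · · · ·
♟ · · · · · · ·
· · · · · · · ·
· · · ♙ · · · ♘
♙ ♙ ♙ · ♙ ♙ ♙ ♙
♖ ♘ ♗ ♕ ♔ ♗ · ♖



  a b c d e f g h
  ─────────────────
8│♜ · ♝ ♛ ♚ ♝ ♞ ♜│8
7│· ♟ ♟ ♟ ♟ ♟ ♟ ♟│7
6│· · ♞ · · · · ·│6
5│♟ · · · · · · ·│5
4│· · · · · · · ·│4
3│· · · ♙ · · · ♘│3
2│♙ ♙ ♙ · ♙ ♙ ♙ ♙│2
1│♖ ♘ ♗ ♕ ♔ ♗ · ♖│1
  ─────────────────
  a b c d e f g h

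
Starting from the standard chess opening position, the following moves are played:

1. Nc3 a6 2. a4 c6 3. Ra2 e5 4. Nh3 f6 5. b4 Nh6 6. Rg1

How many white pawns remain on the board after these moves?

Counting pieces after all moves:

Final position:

  a b c d e f g h
  ─────────────────
8│♜ ♞ ♝ ♛ ♚ ♝ · ♜│8
7│· ♟ · ♟ · · ♟ ♟│7
6│♟ · ♟ · · ♟ · ♞│6
5│· · · · ♟ · · ·│5
4│♙ ♙ · · · · · ·│4
3│· · ♘ · · · · ♘│3
2│♖ · ♙ ♙ ♙ ♙ ♙ ♙│2
1│· · ♗ ♕ ♔ ♗ ♖ ·│1
  ─────────────────
  a b c d e f g h


8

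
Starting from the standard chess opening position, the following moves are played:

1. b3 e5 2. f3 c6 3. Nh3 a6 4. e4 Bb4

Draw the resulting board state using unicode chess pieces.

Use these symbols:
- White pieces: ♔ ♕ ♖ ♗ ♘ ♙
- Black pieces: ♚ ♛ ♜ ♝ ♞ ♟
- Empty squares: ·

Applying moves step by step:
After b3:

♜ ♞ ♝ ♛ ♚ ♝ ♞ ♜
♟ ♟ ♟ ♟ ♟ ♟ ♟ ♟
· · · · · · · ·
· · · · · · · ·
· · · · · · · ·
· ♙ · · · · · ·
♙ · ♙ ♙ ♙ ♙ ♙ ♙
♖ ♘ ♗ ♕ ♔ ♗ ♘ ♖


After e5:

♜ ♞ ♝ ♛ ♚ ♝ ♞ ♜
♟ ♟ ♟ ♟ · ♟ ♟ ♟
· · · · · · · ·
· · · · ♟ · · ·
· · · · · · · ·
· ♙ · · · · · ·
♙ · ♙ ♙ ♙ ♙ ♙ ♙
♖ ♘ ♗ ♕ ♔ ♗ ♘ ♖


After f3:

♜ ♞ ♝ ♛ ♚ ♝ ♞ ♜
♟ ♟ ♟ ♟ · ♟ ♟ ♟
· · · · · · · ·
· · · · ♟ · · ·
· · · · · · · ·
· ♙ · · · ♙ · ·
♙ · ♙ ♙ ♙ · ♙ ♙
♖ ♘ ♗ ♕ ♔ ♗ ♘ ♖


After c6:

♜ ♞ ♝ ♛ ♚ ♝ ♞ ♜
♟ ♟ · ♟ · ♟ ♟ ♟
· · ♟ · · · · ·
· · · · ♟ · · ·
· · · · · · · ·
· ♙ · · · ♙ · ·
♙ · ♙ ♙ ♙ · ♙ ♙
♖ ♘ ♗ ♕ ♔ ♗ ♘ ♖


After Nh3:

♜ ♞ ♝ ♛ ♚ ♝ ♞ ♜
♟ ♟ · ♟ · ♟ ♟ ♟
· · ♟ · · · · ·
· · · · ♟ · · ·
· · · · · · · ·
· ♙ · · · ♙ · ♘
♙ · ♙ ♙ ♙ · ♙ ♙
♖ ♘ ♗ ♕ ♔ ♗ · ♖


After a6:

♜ ♞ ♝ ♛ ♚ ♝ ♞ ♜
· ♟ · ♟ · ♟ ♟ ♟
♟ · ♟ · · · · ·
· · · · ♟ · · ·
· · · · · · · ·
· ♙ · · · ♙ · ♘
♙ · ♙ ♙ ♙ · ♙ ♙
♖ ♘ ♗ ♕ ♔ ♗ · ♖


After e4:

♜ ♞ ♝ ♛ ♚ ♝ ♞ ♜
· ♟ · ♟ · ♟ ♟ ♟
♟ · ♟ · · · · ·
· · · · ♟ · · ·
· · · · ♙ · · ·
· ♙ · · · ♙ · ♘
♙ · ♙ ♙ · · ♙ ♙
♖ ♘ ♗ ♕ ♔ ♗ · ♖


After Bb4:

♜ ♞ ♝ ♛ ♚ · ♞ ♜
· ♟ · ♟ · ♟ ♟ ♟
♟ · ♟ · · · · ·
· · · · ♟ · · ·
· ♝ · · ♙ · · ·
· ♙ · · · ♙ · ♘
♙ · ♙ ♙ · · ♙ ♙
♖ ♘ ♗ ♕ ♔ ♗ · ♖



  a b c d e f g h
  ─────────────────
8│♜ ♞ ♝ ♛ ♚ · ♞ ♜│8
7│· ♟ · ♟ · ♟ ♟ ♟│7
6│♟ · ♟ · · · · ·│6
5│· · · · ♟ · · ·│5
4│· ♝ · · ♙ · · ·│4
3│· ♙ · · · ♙ · ♘│3
2│♙ · ♙ ♙ · · ♙ ♙│2
1│♖ ♘ ♗ ♕ ♔ ♗ · ♖│1
  ─────────────────
  a b c d e f g h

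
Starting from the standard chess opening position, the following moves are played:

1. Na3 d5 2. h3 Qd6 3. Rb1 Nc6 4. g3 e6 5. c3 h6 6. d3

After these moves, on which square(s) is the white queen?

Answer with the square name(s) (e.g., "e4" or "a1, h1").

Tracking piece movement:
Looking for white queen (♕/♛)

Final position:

  a b c d e f g h
  ─────────────────
8│♜ · ♝ · ♚ ♝ ♞ ♜│8
7│♟ ♟ ♟ · · ♟ ♟ ·│7
6│· · ♞ ♛ ♟ · · ♟│6
5│· · · ♟ · · · ·│5
4│· · · · · · · ·│4
3│♘ · ♙ ♙ · · ♙ ♙│3
2│♙ ♙ · · ♙ ♙ · ·│2
1│· ♖ ♗ ♕ ♔ ♗ ♘ ♖│1
  ─────────────────
  a b c d e f g h


d1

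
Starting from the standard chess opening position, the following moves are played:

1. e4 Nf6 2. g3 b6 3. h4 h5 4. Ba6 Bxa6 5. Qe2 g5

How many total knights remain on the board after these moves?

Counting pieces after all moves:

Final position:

  a b c d e f g h
  ─────────────────
8│♜ ♞ · ♛ ♚ ♝ · ♜│8
7│♟ · ♟ ♟ ♟ ♟ · ·│7
6│♝ ♟ · · · ♞ · ·│6
5│· · · · · · ♟ ♟│5
4│· · · · ♙ · · ♙│4
3│· · · · · · ♙ ·│3
2│♙ ♙ ♙ ♙ ♕ ♙ · ·│2
1│♖ ♘ ♗ · ♔ · ♘ ♖│1
  ─────────────────
  a b c d e f g h


4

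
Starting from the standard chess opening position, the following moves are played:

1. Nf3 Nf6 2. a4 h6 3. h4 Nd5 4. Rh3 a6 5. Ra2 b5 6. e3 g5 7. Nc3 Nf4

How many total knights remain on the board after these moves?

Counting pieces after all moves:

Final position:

  a b c d e f g h
  ─────────────────
8│♜ ♞ ♝ ♛ ♚ ♝ · ♜│8
7│· · ♟ ♟ ♟ ♟ · ·│7
6│♟ · · · · · · ♟│6
5│· ♟ · · · · ♟ ·│5
4│♙ · · · · ♞ · ♙│4
3│· · ♘ · ♙ ♘ · ♖│3
2│♖ ♙ ♙ ♙ · ♙ ♙ ·│2
1│· · ♗ ♕ ♔ ♗ · ·│1
  ─────────────────
  a b c d e f g h


4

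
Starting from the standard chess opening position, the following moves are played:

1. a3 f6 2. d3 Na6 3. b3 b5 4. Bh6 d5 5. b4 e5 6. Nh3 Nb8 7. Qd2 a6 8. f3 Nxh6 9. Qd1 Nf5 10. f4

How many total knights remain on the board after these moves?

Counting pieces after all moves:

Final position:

  a b c d e f g h
  ─────────────────
8│♜ ♞ ♝ ♛ ♚ ♝ · ♜│8
7│· · ♟ · · · ♟ ♟│7
6│♟ · · · · ♟ · ·│6
5│· ♟ · ♟ ♟ ♞ · ·│5
4│· ♙ · · · ♙ · ·│4
3│♙ · · ♙ · · · ♘│3
2│· · ♙ · ♙ · ♙ ♙│2
1│♖ ♘ · ♕ ♔ ♗ · ♖│1
  ─────────────────
  a b c d e f g h


4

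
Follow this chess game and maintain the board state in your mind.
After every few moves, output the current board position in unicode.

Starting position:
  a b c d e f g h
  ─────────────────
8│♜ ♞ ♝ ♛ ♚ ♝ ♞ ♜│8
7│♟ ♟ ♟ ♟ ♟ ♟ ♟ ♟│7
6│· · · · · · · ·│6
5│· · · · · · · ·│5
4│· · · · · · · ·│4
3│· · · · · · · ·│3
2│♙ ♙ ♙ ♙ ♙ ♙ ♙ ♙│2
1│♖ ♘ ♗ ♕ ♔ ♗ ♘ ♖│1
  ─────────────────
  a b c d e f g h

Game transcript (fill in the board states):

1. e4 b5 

  a b c d e f g h
  ─────────────────
8│♜ ♞ ♝ ♛ ♚ ♝ ♞ ♜│8
7│♟ · ♟ ♟ ♟ ♟ ♟ ♟│7
6│· · · · · · · ·│6
5│· ♟ · · · · · ·│5
4│· · · · ♙ · · ·│4
3│· · · · · · · ·│3
2│♙ ♙ ♙ ♙ · ♙ ♙ ♙│2
1│♖ ♘ ♗ ♕ ♔ ♗ ♘ ♖│1
  ─────────────────
  a b c d e f g h

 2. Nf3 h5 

  a b c d e f g h
  ─────────────────
8│♜ ♞ ♝ ♛ ♚ ♝ ♞ ♜│8
7│♟ · ♟ ♟ ♟ ♟ ♟ ·│7
6│· · · · · · · ·│6
5│· ♟ · · · · · ♟│5
4│· · · · ♙ · · ·│4
3│· · · · · ♘ · ·│3
2│♙ ♙ ♙ ♙ · ♙ ♙ ♙│2
1│♖ ♘ ♗ ♕ ♔ ♗ · ♖│1
  ─────────────────
  a b c d e f g h

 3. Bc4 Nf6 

  a b c d e f g h
  ─────────────────
8│♜ ♞ ♝ ♛ ♚ ♝ · ♜│8
7│♟ · ♟ ♟ ♟ ♟ ♟ ·│7
6│· · · · · ♞ · ·│6
5│· ♟ · · · · · ♟│5
4│· · ♗ · ♙ · · ·│4
3│· · · · · ♘ · ·│3
2│♙ ♙ ♙ ♙ · ♙ ♙ ♙│2
1│♖ ♘ ♗ ♕ ♔ · · ♖│1
  ─────────────────
  a b c d e f g h

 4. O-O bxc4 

  a b c d e f g h
  ─────────────────
8│♜ ♞ ♝ ♛ ♚ ♝ · ♜│8
7│♟ · ♟ ♟ ♟ ♟ ♟ ·│7
6│· · · · · ♞ · ·│6
5│· · · · · · · ♟│5
4│· · ♟ · ♙ · · ·│4
3│· · · · · ♘ · ·│3
2│♙ ♙ ♙ ♙ · ♙ ♙ ♙│2
1│♖ ♘ ♗ ♕ · ♖ ♔ ·│1
  ─────────────────
  a b c d e f g h

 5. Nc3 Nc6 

  a b c d e f g h
  ─────────────────
8│♜ · ♝ ♛ ♚ ♝ · ♜│8
7│♟ · ♟ ♟ ♟ ♟ ♟ ·│7
6│· · ♞ · · ♞ · ·│6
5│· · · · · · · ♟│5
4│· · ♟ · ♙ · · ·│4
3│· · ♘ · · ♘ · ·│3
2│♙ ♙ ♙ ♙ · ♙ ♙ ♙│2
1│♖ · ♗ ♕ · ♖ ♔ ·│1
  ─────────────────
  a b c d e f g h

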